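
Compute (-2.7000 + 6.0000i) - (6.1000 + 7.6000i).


Real: -2.7 - 6.1 = -8.8
Imag: 6 - 7.6 = -1.6

-8.8000 - 1.6000i


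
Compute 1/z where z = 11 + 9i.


|z|^2 = 121+81 = 202
1/z = (11 - 9i)/202

1/z = 0.0545 - 0.0446i


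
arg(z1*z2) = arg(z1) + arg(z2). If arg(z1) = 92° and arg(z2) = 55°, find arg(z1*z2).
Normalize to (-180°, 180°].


arg(z1*z2) = 92° + 55° = 147°
Normalized to (-180°, 180°]: 147°

147°


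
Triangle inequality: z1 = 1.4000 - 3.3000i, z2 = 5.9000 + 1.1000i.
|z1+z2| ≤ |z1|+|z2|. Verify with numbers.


|z1| = sqrt(1.4^2 + (-3.3)^2) = sqrt(12.85) = 3.5847
|z2| = sqrt(5.9^2 + 1.1^2) = sqrt(36.02) = 6.0017
z1+z2 = 7.3000 - 2.2000i
|z1+z2| = sqrt(58.13) = 7.6243
|z1|+|z2| = 3.5847 + 6.0017 = 9.5864

|z1+z2| = 7.6243 ≤ |z1|+|z2| = 9.5864 (verified)


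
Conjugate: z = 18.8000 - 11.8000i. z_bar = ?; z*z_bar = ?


z_bar = 18.8000 + 11.8000i
z*z_bar = 18.8^2 + (-11.8)^2 = 353.44 + 139.24 = 492.68

z_bar = 18.8000 + 11.8000i, z*z_bar = 492.68


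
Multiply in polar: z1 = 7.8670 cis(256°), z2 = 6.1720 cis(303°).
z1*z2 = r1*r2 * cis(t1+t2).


r = 7.8670 * 6.1720 = 48.5551
theta = 256° + 303° = 559° = 199° (mod 360)

48.5551 cis(199°)


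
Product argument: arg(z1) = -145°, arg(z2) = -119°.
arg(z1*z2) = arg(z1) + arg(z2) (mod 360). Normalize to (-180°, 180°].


arg(z1*z2) = -145° - 119° = -264°
Normalized to (-180°, 180°]: 96°

96°


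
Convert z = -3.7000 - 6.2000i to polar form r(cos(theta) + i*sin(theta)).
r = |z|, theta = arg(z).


r = sqrt(13.69+38.44) = sqrt(52.13) = 7.2201
theta = atan2(-6.2, -3.7) = -120.8277 degrees

r = 7.2201, theta = -120.8277 degrees


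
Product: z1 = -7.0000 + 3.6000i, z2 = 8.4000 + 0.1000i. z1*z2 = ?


Real = -7*8.4 - 3.6*0.1 = -58.8 - 0.36 = -59.16
Imag = -7*0.1 + 8.4*3.6 = -0.7 + 30.24 = 29.54

-59.1600 + 29.5400i


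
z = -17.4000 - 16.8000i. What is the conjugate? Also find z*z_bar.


z_bar = -17.4000 + 16.8000i
z*z_bar = (-17.4)^2 + (-16.8)^2 = 302.76 + 282.24 = 585

z_bar = -17.4000 + 16.8000i, z*z_bar = 585


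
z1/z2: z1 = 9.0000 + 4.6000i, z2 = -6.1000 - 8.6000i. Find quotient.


Conjugate of z2 = -6.1000 + 8.6000i
Numerator: (9.0000 + 4.6000i)(-6.1000 + 8.6000i) = -94.4600 + 49.3400i
Denominator: (-6.1)^2 + (-8.6)^2 = 111.17
Result = (-94.4600 + 49.3400i)/111.17

-0.8497 + 0.4438i


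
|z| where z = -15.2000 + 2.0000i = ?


|z| = sqrt((-15.2)^2 + 2^2) = sqrt(231.04 + 4) = sqrt(235.04) = 15.3310

|z| = 15.3310


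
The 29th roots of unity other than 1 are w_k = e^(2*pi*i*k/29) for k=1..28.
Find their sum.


With w = e^(2*pi*i/29), all 29 of the 29th roots of unity w^0 = 1, w, ..., w^(28) sum to 0: 1 + w + ... + w^(28) = (1 - w^29)/(1 - w) = 0 since w^29 = 1, w ≠ 1.
Removing the root 1: w + w^2 + ... + w^(28) = 0 - 1 = -1

Sum = -1


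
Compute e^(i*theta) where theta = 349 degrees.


cos(349°) = 0.9816
sin(349°) = -0.1908

e^(i*349°) = 0.9816 - 0.1908i


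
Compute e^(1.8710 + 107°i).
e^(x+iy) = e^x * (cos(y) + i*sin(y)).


e^1.8710 = 6.4948
cos(107°) = -0.29237
sin(107°) = 0.9563
Real = 6.4948*(-0.29237) = -1.8989
Imag = 6.4948*0.9563 = 6.2110

-1.8989 + 6.2110i


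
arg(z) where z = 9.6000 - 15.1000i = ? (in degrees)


Re = 9.6, Im = -15.1
arg = atan2(-15.1, 9.6) = -57.5534 degrees

arg(z) = -57.5534 degrees


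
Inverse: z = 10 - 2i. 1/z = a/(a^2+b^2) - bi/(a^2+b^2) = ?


|z|^2 = 100+4 = 104
1/z = (10 + 2i)/104

1/z = 0.0962 + 0.0192i


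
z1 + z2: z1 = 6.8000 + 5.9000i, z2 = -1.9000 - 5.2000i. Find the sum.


Real: 6.8 - 1.9 = 4.9
Imag: 5.9 - 5.2 = 0.7

4.9000 + 0.7000i


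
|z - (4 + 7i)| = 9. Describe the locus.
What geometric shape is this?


|z - z0| = r is a circle with center z0 and radius r.
Center = (4, 7), radius = 9

Circle with center (4, 7) and radius 9


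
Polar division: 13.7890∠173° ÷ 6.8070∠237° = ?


r = 13.7890 / 6.8070 = 2.0257
theta = 173° - 237° = -64° = 296° (mod 360)

2.0257 cis(296°)


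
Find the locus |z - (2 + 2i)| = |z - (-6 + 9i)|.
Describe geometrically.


Equal distances means the locus is the perpendicular bisector of z1 and z2.
Midpoint = ((2+(-6))/2, (2+9)/2) = (-2.0000, 5.5000)

Perpendicular bisector through (-2.0000, 5.5000)


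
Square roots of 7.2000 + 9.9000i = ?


|z| = sqrt(51.84+98.01) = 12.2413
sqrt((|z|+a)/2) = sqrt((12.2413+7.2)/2) = sqrt(9.7207) = 3.1178
sqrt((|z|-a)/2) = sqrt((12.2413-7.2)/2) = sqrt(2.5207) = 1.5877

±(3.1178 + 1.5877i) i.e. 3.1178 + 1.5877i and -3.1178 - 1.5877i


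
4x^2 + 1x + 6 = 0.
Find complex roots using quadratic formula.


disc = 1^2 - 4*4*6 = 1 - 96 = -95
sqrt(|disc|) = sqrt(95) = 9.7468
Real part = -1/(2*4) = -0.1250
Imag part = 9.7468/(2*4) = 1.2183

-0.1250 ± 1.2183i


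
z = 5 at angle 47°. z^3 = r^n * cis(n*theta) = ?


r^3 = 5^3 = 125
n*theta = 3*47° = 141° = 141° (mod 360)
a = 125*cos(141°) = -97.1432
b = 125*sin(141°) = 78.6650

125 cis(141°) = -97.1432 + 78.6650i


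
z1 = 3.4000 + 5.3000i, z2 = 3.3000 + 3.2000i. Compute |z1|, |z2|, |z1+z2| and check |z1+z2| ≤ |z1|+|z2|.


|z1| = sqrt(3.4^2 + 5.3^2) = sqrt(39.65) = 6.2968
|z2| = sqrt(3.3^2 + 3.2^2) = sqrt(21.13) = 4.5967
z1+z2 = 6.7000 + 8.5000i
|z1+z2| = sqrt(117.14) = 10.8231
|z1|+|z2| = 6.2968 + 4.5967 = 10.8935

|z1+z2| = 10.8231 ≤ |z1|+|z2| = 10.8935 (verified)


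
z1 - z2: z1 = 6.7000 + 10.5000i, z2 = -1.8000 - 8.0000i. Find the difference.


Real: 6.7 + 1.8 = 8.5
Imag: 10.5 + 8 = 18.5

8.5000 + 18.5000i


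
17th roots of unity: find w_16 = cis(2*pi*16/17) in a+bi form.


Angle = 360*16/17 = 338.8235°
a = cos(338.8235°) = 0.9325
b = sin(338.8235°) = -0.3612

0.9325 - 0.3612i


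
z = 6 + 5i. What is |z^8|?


|z| = sqrt(36+25) = sqrt(61) = 7.8102
|z^8| = |z|^8 = (sqrt(61))^8 = 61^4 = 13845841

|z^8| = 13845841


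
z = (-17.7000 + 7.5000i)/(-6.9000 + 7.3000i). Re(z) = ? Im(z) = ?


Multiply by conjugate: (-17.7000 + 7.5000i)(-6.9000 - 7.3000i) / ((-6.9)^2 + 7.3^2)
Numerator real = -17.7*(-6.9) + 7.5*7.3 = 176.88
Numerator imag = 7.5*(-6.9) - (-17.7)*7.3 = 77.46
Denominator = 100.9
Re(z) = 176.88/100.9 = 1.7530
Im(z) = 77.46/100.9 = 0.7677

Re(z) = 1.7530, Im(z) = 0.7677


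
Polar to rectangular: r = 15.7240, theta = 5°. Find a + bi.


a = 15.7240*cos(5°) = 15.7240*0.9962 = 15.6642
b = 15.7240*sin(5°) = 15.7240*0.087156 = 1.3704

15.6642 + 1.3704i


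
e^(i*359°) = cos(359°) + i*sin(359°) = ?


cos(359°) = 0.9998
sin(359°) = -0.0175

e^(i*359°) = 0.9998 - 0.0175i


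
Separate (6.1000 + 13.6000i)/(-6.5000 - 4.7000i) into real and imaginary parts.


Multiply by conjugate: (6.1000 + 13.6000i)(-6.5000 + 4.7000i) / ((-6.5)^2 + (-4.7)^2)
Numerator real = 6.1*(-6.5) + 13.6*(-4.7) = -103.57
Numerator imag = 13.6*(-6.5) - 6.1*(-4.7) = -59.73
Denominator = 64.34
Re(z) = -103.57/64.34 = -1.6097
Im(z) = -59.73/64.34 = -0.9283

Re(z) = -1.6097, Im(z) = -0.9283


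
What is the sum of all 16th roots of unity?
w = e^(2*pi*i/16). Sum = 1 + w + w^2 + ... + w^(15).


The sum of all 16th roots of unity is 0.
Geometric series: (1 - w^16)/(1 - w) = (1-1)/(1-w) = 0 since w^16 = 1, w ≠ 1.
Alternatively: coefficient of z^15 in z^16 - 1 is 0.

0


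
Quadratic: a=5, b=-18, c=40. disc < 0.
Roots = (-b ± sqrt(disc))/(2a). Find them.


disc = (-18)^2 - 4*5*40 = 324 - 800 = -476
sqrt(|disc|) = sqrt(476) = 21.8174
Real part = 18/(2*5) = 1.8000
Imag part = 21.8174/(2*5) = 2.1817

1.8000 ± 2.1817i


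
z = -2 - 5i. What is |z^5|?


|z| = sqrt(4+25) = sqrt(29) = 5.3852
|z^5| = |z|^5 = (sqrt(29))^5 = 29^2 * sqrt(29) = 841*sqrt(29)

|z^5| = 841*sqrt(29) ≈ 4528.9236


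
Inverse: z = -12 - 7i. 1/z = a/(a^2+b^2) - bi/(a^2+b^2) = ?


|z|^2 = 144+49 = 193
1/z = (-12 + 7i)/193

1/z = -0.0622 + 0.0363i


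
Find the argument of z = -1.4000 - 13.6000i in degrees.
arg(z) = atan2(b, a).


Re = -1.4, Im = -13.6
arg = atan2(-13.6, -1.4) = -95.8774 degrees

arg(z) = -95.8774 degrees


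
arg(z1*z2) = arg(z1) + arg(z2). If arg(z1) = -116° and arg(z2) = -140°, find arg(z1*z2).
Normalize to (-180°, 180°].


arg(z1*z2) = -116° - 140° = -256°
Normalized to (-180°, 180°]: 104°

104°


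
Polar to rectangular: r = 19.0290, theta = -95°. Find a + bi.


a = 19.0290*cos(-95°) = 19.0290*(-0.087156) = -1.6585
b = 19.0290*sin(-95°) = 19.0290*(-0.996195) = -18.9566

-1.6585 - 18.9566i


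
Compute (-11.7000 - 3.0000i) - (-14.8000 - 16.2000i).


Real: -11.7 + 14.8 = 3.1
Imag: -3 + 16.2 = 13.2

3.1000 + 13.2000i


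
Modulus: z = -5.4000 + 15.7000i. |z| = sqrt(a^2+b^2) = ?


|z| = sqrt((-5.4)^2 + 15.7^2) = sqrt(29.16 + 246.49) = sqrt(275.65) = 16.6027

|z| = 16.6027


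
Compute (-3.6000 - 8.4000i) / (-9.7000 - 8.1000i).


Conjugate of z2 = -9.7000 + 8.1000i
Numerator: (-3.6000 - 8.4000i)(-9.7000 + 8.1000i) = 102.9600 + 52.3200i
Denominator: (-9.7)^2 + (-8.1)^2 = 159.7
Result = (102.9600 + 52.3200i)/159.7

0.6447 + 0.3276i


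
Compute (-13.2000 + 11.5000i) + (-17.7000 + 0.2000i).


Real: -13.2 - 17.7 = -30.9
Imag: 11.5 + 0.2 = 11.7

-30.9000 + 11.7000i


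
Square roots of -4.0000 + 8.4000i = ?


|z| = sqrt(16+70.56) = 9.3038
sqrt((|z|+a)/2) = sqrt((9.3038+(-4))/2) = sqrt(2.6519) = 1.6285
sqrt((|z|-a)/2) = sqrt((9.3038-(-4))/2) = sqrt(6.6519) = 2.5791

±(1.6285 + 2.5791i) i.e. 1.6285 + 2.5791i and -1.6285 - 2.5791i


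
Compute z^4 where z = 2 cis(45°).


r^4 = 2^4 = 16
n*theta = 4*45° = 180° = 180° (mod 360)
a = 16*cos(180°) = -16.0000
b = 16*sin(180°) = 0

16 cis(180°) = -16.0000 + 0i


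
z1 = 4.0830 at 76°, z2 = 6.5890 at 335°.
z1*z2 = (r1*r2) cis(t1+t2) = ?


r = 4.0830 * 6.5890 = 26.9029
theta = 76° + 335° = 411° = 51° (mod 360)

26.9029 cis(51°)


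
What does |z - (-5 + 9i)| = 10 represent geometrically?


|z - z0| = r is a circle with center z0 and radius r.
Center = (-5, 9), radius = 10

Circle with center (-5, 9) and radius 10


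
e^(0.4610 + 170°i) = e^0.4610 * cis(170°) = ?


e^0.4610 = 1.5857
cos(170°) = -0.9848
sin(170°) = 0.1736
Real = 1.5857*(-0.9848) = -1.5616
Imag = 1.5857*0.1736 = 0.2753

-1.5616 + 0.2753i


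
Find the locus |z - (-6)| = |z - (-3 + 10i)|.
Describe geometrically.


Equal distances means the locus is the perpendicular bisector of z1 and z2.
Midpoint = ((-6+(-3))/2, (0+10)/2) = (-4.5000, 5.0000)

Perpendicular bisector through (-4.5000, 5.0000)


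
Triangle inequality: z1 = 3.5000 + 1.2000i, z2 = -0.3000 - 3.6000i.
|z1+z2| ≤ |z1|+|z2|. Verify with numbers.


|z1| = sqrt(3.5^2 + 1.2^2) = sqrt(13.69) = 3.7000
|z2| = sqrt((-0.3)^2 + (-3.6)^2) = sqrt(13.05) = 3.6125
z1+z2 = 3.2000 - 2.4000i
|z1+z2| = sqrt(16) = 4.0000
|z1|+|z2| = 3.7000 + 3.6125 = 7.3125

|z1+z2| = 4.0000 ≤ |z1|+|z2| = 7.3125 (verified)


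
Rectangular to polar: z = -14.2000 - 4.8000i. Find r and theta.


r = sqrt(201.64+23.04) = sqrt(224.68) = 14.9893
theta = atan2(-4.8, -14.2) = -161.3233 degrees

r = 14.9893, theta = -161.3233 degrees


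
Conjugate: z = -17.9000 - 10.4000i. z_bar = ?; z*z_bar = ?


z_bar = -17.9000 + 10.4000i
z*z_bar = (-17.9)^2 + (-10.4)^2 = 320.41 + 108.16 = 428.57

z_bar = -17.9000 + 10.4000i, z*z_bar = 428.57


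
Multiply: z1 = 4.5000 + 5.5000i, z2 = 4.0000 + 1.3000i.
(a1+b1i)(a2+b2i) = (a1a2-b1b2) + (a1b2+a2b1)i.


Real = 4.5*4 - 5.5*1.3 = 18 - 7.15 = 10.85
Imag = 4.5*1.3 + 4*5.5 = 5.85 + 22 = 27.85

10.8500 + 27.8500i


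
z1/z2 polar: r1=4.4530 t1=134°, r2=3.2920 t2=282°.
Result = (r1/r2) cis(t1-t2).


r = 4.4530 / 3.2920 = 1.3527
theta = 134° - 282° = -148° = 212° (mod 360)

1.3527 cis(212°)


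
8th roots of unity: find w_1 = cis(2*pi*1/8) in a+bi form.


Angle = 360*1/8 = 45°
a = cos(45°) = 0.7071
b = sin(45°) = 0.7071

0.7071 + 0.7071i


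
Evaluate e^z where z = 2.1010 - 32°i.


e^2.1010 = 8.1743
cos(-32°) = 0.84805
sin(-32°) = -0.52992
Real = 8.1743*0.84805 = 6.9322
Imag = 8.1743*(-0.52992) = -4.3317

6.9322 - 4.3317i


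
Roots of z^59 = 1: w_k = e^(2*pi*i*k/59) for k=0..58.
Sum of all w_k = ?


The sum of all 59th roots of unity is 0.
Geometric series: (1 - w^59)/(1 - w) = (1-1)/(1-w) = 0 since w^59 = 1, w ≠ 1.
Alternatively: coefficient of z^58 in z^59 - 1 is 0.

0


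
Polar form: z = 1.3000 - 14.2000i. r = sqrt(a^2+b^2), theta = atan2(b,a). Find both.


r = sqrt(1.69+201.64) = sqrt(203.33) = 14.2594
theta = atan2(-14.2, 1.3) = -84.7692 degrees

r = 14.2594, theta = -84.7692 degrees


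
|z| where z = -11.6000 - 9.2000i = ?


|z| = sqrt((-11.6)^2 + (-9.2)^2) = sqrt(134.56 + 84.64) = sqrt(219.2) = 14.8054

|z| = 14.8054


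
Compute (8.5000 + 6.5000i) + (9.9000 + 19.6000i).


Real: 8.5 + 9.9 = 18.4
Imag: 6.5 + 19.6 = 26.1

18.4000 + 26.1000i


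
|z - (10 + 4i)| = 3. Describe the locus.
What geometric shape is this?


|z - z0| = r is a circle with center z0 and radius r.
Center = (10, 4), radius = 3

Circle with center (10, 4) and radius 3


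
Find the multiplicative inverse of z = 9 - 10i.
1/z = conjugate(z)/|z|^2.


|z|^2 = 81+100 = 181
1/z = (9 + 10i)/181

1/z = 0.0497 + 0.0552i


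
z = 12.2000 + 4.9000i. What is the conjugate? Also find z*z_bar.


z_bar = 12.2000 - 4.9000i
z*z_bar = 12.2^2 + 4.9^2 = 148.84 + 24.01 = 172.85

z_bar = 12.2000 - 4.9000i, z*z_bar = 172.85


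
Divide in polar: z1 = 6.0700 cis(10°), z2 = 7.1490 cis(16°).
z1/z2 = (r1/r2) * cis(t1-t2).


r = 6.0700 / 7.1490 = 0.8491
theta = 10° - 16° = -6° = 354° (mod 360)

0.8491 cis(354°)


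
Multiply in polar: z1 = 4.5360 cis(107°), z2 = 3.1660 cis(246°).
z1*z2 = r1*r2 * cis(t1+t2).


r = 4.5360 * 3.1660 = 14.3610
theta = 107° + 246° = 353° = 353° (mod 360)

14.3610 cis(353°)


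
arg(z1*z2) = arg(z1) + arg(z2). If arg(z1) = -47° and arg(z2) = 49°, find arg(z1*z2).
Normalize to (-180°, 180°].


arg(z1*z2) = -47° + 49° = 2°
Normalized to (-180°, 180°]: 2°

2°


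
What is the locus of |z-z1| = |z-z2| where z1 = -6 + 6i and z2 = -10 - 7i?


Equal distances means the locus is the perpendicular bisector of z1 and z2.
Midpoint = ((-6+(-10))/2, (6+(-7))/2) = (-8.0000, -0.5000)

Perpendicular bisector through (-8.0000, -0.5000)


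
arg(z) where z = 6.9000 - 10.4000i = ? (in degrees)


Re = 6.9, Im = -10.4
arg = atan2(-10.4, 6.9) = -56.4373 degrees

arg(z) = -56.4373 degrees


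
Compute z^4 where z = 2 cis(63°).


r^4 = 2^4 = 16
n*theta = 4*63° = 252° = 252° (mod 360)
a = 16*cos(252°) = -4.9443
b = 16*sin(252°) = -15.2169

16 cis(252°) = -4.9443 - 15.2169i


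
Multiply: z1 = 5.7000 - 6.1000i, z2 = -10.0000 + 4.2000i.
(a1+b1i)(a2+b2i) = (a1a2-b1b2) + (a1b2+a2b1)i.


Real = 5.7*(-10) - (-6.1)*4.2 = -57 - (-25.62) = -31.38
Imag = 5.7*4.2 - (10)*(-6.1) = 23.94 + 61 = 84.94

-31.3800 + 84.9400i


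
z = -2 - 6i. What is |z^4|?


|z| = sqrt(4+36) = sqrt(40) = 6.3246
|z^4| = |z|^4 = (sqrt(40))^4 = 40^2 = 1600

|z^4| = 1600


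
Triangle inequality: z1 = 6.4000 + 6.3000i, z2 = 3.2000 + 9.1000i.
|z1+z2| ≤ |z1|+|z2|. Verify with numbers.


|z1| = sqrt(6.4^2 + 6.3^2) = sqrt(80.65) = 8.9805
|z2| = sqrt(3.2^2 + 9.1^2) = sqrt(93.05) = 9.6462
z1+z2 = 9.6000 + 15.4000i
|z1+z2| = sqrt(329.32) = 18.1472
|z1|+|z2| = 8.9805 + 9.6462 = 18.6267

|z1+z2| = 18.1472 ≤ |z1|+|z2| = 18.6267 (verified)


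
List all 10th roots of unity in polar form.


The 10th roots of unity are cis(360k/10°) for k=0..9
Angle step = 360/10 = 36°
Primitive root: cis(36°)
Primitive root = 0.8090 + 0.5878i

10 roots at angles: 0°, 36°, 72°, 108°, 144°, 180°, 216°, 252°, 288°, 324°


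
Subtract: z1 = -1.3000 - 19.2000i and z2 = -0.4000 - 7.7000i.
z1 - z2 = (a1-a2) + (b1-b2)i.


Real: -1.3 + 0.4 = -0.9
Imag: -19.2 + 7.7 = -11.5

-0.9000 - 11.5000i


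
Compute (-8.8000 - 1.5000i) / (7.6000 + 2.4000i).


Conjugate of z2 = 7.6000 - 2.4000i
Numerator: (-8.8000 - 1.5000i)(7.6000 - 2.4000i) = -70.4800 + 9.7200i
Denominator: 7.6^2 + 2.4^2 = 63.52
Result = (-70.4800 + 9.7200i)/63.52

-1.1096 + 0.1530i


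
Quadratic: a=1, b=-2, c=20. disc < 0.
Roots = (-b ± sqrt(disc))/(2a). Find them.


disc = (-2)^2 - 4*1*20 = 4 - 80 = -76
sqrt(|disc|) = sqrt(76) = 8.7178
Real part = 2/(2*1) = 1.0000
Imag part = 8.7178/(2*1) = 4.3589

1.0000 ± 4.3589i


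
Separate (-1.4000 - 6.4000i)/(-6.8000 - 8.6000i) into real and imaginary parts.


Multiply by conjugate: (-1.4000 - 6.4000i)(-6.8000 + 8.6000i) / ((-6.8)^2 + (-8.6)^2)
Numerator real = -1.4*(-6.8) - (6.4)*(-8.6) = 64.56
Numerator imag = -6.4*(-6.8) - (-1.4)*(-8.6) = 31.48
Denominator = 120.2
Re(z) = 64.56/120.2 = 0.5371
Im(z) = 31.48/120.2 = 0.2619

Re(z) = 0.5371, Im(z) = 0.2619


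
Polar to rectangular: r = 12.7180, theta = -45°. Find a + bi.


a = 12.7180*cos(-45°) = 12.7180*0.70711 = 8.9930
b = 12.7180*sin(-45°) = 12.7180*(-0.70711) = -8.9930

8.9930 - 8.9930i


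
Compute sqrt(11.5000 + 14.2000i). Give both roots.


|z| = sqrt(132.25+201.64) = 18.2727
sqrt((|z|+a)/2) = sqrt((18.2727+11.5)/2) = sqrt(14.8863) = 3.8583
sqrt((|z|-a)/2) = sqrt((18.2727-11.5)/2) = sqrt(3.3863) = 1.8402

±(3.8583 + 1.8402i) i.e. 3.8583 + 1.8402i and -3.8583 - 1.8402i


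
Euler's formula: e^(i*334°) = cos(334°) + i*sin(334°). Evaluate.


cos(334°) = 0.8988
sin(334°) = -0.4384

e^(i*334°) = 0.8988 - 0.4384i


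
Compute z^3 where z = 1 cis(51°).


r^3 = 1^3 = 1
n*theta = 3*51° = 153° = 153° (mod 360)
a = 1*cos(153°) = -0.8910
b = 1*sin(153°) = 0.4540

1 cis(153°) = -0.8910 + 0.4540i


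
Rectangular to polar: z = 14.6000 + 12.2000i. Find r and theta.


r = sqrt(213.16+148.84) = sqrt(362) = 19.0263
theta = atan2(12.2, 14.6) = 39.8827 degrees

r = 19.0263, theta = 39.8827 degrees


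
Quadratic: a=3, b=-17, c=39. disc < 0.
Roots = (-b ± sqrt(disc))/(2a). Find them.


disc = (-17)^2 - 4*3*39 = 289 - 468 = -179
sqrt(|disc|) = sqrt(179) = 13.3791
Real part = 17/(2*3) = 2.8333
Imag part = 13.3791/(2*3) = 2.2298

2.8333 ± 2.2298i


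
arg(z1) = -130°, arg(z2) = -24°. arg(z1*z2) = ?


arg(z1*z2) = -130° - 24° = -154°
Normalized to (-180°, 180°]: -154°

-154°


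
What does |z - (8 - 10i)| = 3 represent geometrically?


|z - z0| = r is a circle with center z0 and radius r.
Center = (8, -10), radius = 3

Circle with center (8, -10) and radius 3


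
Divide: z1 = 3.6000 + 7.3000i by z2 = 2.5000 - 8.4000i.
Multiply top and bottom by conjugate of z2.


Conjugate of z2 = 2.5000 + 8.4000i
Numerator: (3.6000 + 7.3000i)(2.5000 + 8.4000i) = -52.3200 + 48.4900i
Denominator: 2.5^2 + (-8.4)^2 = 76.81
Result = (-52.3200 + 48.4900i)/76.81

-0.6812 + 0.6313i


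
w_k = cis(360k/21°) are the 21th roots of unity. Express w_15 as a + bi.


Angle = 360*15/21 = 257.1429°
a = cos(257.1429°) = -0.2225
b = sin(257.1429°) = -0.9749

-0.2225 - 0.9749i


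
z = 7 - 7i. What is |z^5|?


|z| = sqrt(49+49) = sqrt(98) = 9.8995
|z^5| = |z|^5 = (sqrt(98))^5 = 98^2 * sqrt(98) = 9604*sqrt(98)

|z^5| = 9604*sqrt(98) ≈ 95074.7494


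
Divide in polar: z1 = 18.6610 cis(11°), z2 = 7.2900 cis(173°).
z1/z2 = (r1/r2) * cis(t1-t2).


r = 18.6610 / 7.2900 = 2.5598
theta = 11° - 173° = -162° = 198° (mod 360)

2.5598 cis(198°)


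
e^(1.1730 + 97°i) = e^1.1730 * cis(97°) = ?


e^1.1730 = 3.2317
cos(97°) = -0.12187
sin(97°) = 0.99255
Real = 3.2317*(-0.12187) = -0.3938
Imag = 3.2317*0.99255 = 3.2076

-0.3938 + 3.2076i


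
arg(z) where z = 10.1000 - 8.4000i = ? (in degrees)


Re = 10.1, Im = -8.4
arg = atan2(-8.4, 10.1) = -39.7497 degrees

arg(z) = -39.7497 degrees


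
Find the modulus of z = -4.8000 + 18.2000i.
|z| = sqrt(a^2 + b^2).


|z| = sqrt((-4.8)^2 + 18.2^2) = sqrt(23.04 + 331.24) = sqrt(354.28) = 18.8223

|z| = 18.8223


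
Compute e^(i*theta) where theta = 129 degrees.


cos(129°) = -0.6293
sin(129°) = 0.7771

e^(i*129°) = -0.6293 + 0.7771i


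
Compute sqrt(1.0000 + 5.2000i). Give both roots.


|z| = sqrt(1+27.04) = 5.2953
sqrt((|z|+a)/2) = sqrt((5.2953+1)/2) = sqrt(3.1476) = 1.7742
sqrt((|z|-a)/2) = sqrt((5.2953-1)/2) = sqrt(2.1476) = 1.4655

±(1.7742 + 1.4655i) i.e. 1.7742 + 1.4655i and -1.7742 - 1.4655i


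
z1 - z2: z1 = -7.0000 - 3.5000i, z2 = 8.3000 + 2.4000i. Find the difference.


Real: -7 - 8.3 = -15.3
Imag: -3.5 - 2.4 = -5.9

-15.3000 - 5.9000i


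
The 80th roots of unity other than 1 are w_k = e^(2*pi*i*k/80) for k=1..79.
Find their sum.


With w = e^(2*pi*i/80), all 80 of the 80th roots of unity w^0 = 1, w, ..., w^(79) sum to 0: 1 + w + ... + w^(79) = (1 - w^80)/(1 - w) = 0 since w^80 = 1, w ≠ 1.
Removing the root 1: w + w^2 + ... + w^(79) = 0 - 1 = -1

Sum = -1


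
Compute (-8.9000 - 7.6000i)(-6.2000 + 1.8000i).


Real = -8.9*(-6.2) - (-7.6)*1.8 = 55.18 - (-13.68) = 68.86
Imag = -8.9*1.8 - (6.2)*(-7.6) = -16.02 + 47.12 = 31.1

68.8600 + 31.1000i


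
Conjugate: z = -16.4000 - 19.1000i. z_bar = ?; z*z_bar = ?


z_bar = -16.4000 + 19.1000i
z*z_bar = (-16.4)^2 + (-19.1)^2 = 268.96 + 364.81 = 633.77

z_bar = -16.4000 + 19.1000i, z*z_bar = 633.77


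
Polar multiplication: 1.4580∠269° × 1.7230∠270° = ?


r = 1.4580 * 1.7230 = 2.5121
theta = 269° + 270° = 539° = 179° (mod 360)

2.5121 cis(179°)


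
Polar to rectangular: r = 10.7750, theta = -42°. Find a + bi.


a = 10.7750*cos(-42°) = 10.7750*0.743145 = 8.0074
b = 10.7750*sin(-42°) = 10.7750*(-0.66913) = -7.2099

8.0074 - 7.2099i


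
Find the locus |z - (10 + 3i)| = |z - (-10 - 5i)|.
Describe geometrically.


Equal distances means the locus is the perpendicular bisector of z1 and z2.
Midpoint = ((10+(-10))/2, (3+(-5))/2) = (0, -1.0000)

Perpendicular bisector through (0, -1.0000)


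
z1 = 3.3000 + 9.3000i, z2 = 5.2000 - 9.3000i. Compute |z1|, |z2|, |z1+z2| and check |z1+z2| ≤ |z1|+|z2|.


|z1| = sqrt(3.3^2 + 9.3^2) = sqrt(97.38) = 9.8681
|z2| = sqrt(5.2^2 + (-9.3)^2) = sqrt(113.53) = 10.6550
z1+z2 = 8.5000
|z1+z2| = sqrt(72.25) = 8.5000
|z1|+|z2| = 9.8681 + 10.6550 = 20.5231

|z1+z2| = 8.5000 ≤ |z1|+|z2| = 20.5231 (verified)


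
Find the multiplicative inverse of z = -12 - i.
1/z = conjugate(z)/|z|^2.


|z|^2 = 144+1 = 145
1/z = (-12 + 1i)/145

1/z = -0.0828 + 0.0069i


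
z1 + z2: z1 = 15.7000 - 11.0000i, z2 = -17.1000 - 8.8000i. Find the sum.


Real: 15.7 - 17.1 = -1.4
Imag: -11 - 8.8 = -19.8

-1.4000 - 19.8000i


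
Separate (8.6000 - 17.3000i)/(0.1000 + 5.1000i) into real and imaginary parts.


Multiply by conjugate: (8.6000 - 17.3000i)(0.1000 - 5.1000i) / (0.1^2 + 5.1^2)
Numerator real = 8.6*0.1 - (17.3)*5.1 = -87.37
Numerator imag = -17.3*0.1 - 8.6*5.1 = -45.59
Denominator = 26.02
Re(z) = -87.37/26.02 = -3.3578
Im(z) = -45.59/26.02 = -1.7521

Re(z) = -3.3578, Im(z) = -1.7521


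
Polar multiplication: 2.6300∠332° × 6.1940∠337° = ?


r = 2.6300 * 6.1940 = 16.2902
theta = 332° + 337° = 669° = 309° (mod 360)

16.2902 cis(309°)


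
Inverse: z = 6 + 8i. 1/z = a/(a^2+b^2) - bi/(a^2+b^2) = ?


|z|^2 = 36+64 = 100
1/z = (6 - 8i)/100

1/z = 0.0600 - 0.0800i


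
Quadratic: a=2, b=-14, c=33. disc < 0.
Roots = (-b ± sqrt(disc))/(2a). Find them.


disc = (-14)^2 - 4*2*33 = 196 - 264 = -68
sqrt(|disc|) = sqrt(68) = 8.2462
Real part = 14/(2*2) = 3.5000
Imag part = 8.2462/(2*2) = 2.0616

3.5000 ± 2.0616i


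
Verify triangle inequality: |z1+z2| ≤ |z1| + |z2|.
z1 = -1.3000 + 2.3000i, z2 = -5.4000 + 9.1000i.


|z1| = sqrt((-1.3)^2 + 2.3^2) = sqrt(6.98) = 2.6420
|z2| = sqrt((-5.4)^2 + 9.1^2) = sqrt(111.97) = 10.5816
z1+z2 = -6.7000 + 11.4000i
|z1+z2| = sqrt(174.85) = 13.2231
|z1|+|z2| = 2.6420 + 10.5816 = 13.2236

|z1+z2| = 13.2231 ≤ |z1|+|z2| = 13.2236 (verified)


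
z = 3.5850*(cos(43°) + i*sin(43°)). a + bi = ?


a = 3.5850*cos(43°) = 3.5850*0.73135 = 2.6219
b = 3.5850*sin(43°) = 3.5850*0.682 = 2.4450

2.6219 + 2.4450i


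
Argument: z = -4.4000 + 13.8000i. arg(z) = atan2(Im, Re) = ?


Re = -4.4, Im = 13.8
arg = atan2(13.8, -4.4) = 107.6844 degrees

arg(z) = 107.6844 degrees


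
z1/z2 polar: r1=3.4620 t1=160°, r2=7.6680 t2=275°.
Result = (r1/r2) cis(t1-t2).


r = 3.4620 / 7.6680 = 0.4515
theta = 160° - 275° = -115° = 245° (mod 360)

0.4515 cis(245°)


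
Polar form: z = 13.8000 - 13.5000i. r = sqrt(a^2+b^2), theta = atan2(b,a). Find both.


r = sqrt(190.44+182.25) = sqrt(372.69) = 19.3052
theta = atan2(-13.5, 13.8) = -44.3704 degrees

r = 19.3052, theta = -44.3704 degrees


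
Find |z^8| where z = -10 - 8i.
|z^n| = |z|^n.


|z| = sqrt(100+64) = sqrt(164) = 12.8062
|z^8| = |z|^8 = (sqrt(164))^8 = 164^4 = 723394816

|z^8| = 723394816


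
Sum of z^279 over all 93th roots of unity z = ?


The roots are w_k = w^k with w = e^(2*pi*i/93), and (w^k)^279 = (w^279)^k.
So S = 1 + u + u^2 + ... + u^(92) with u = w^279.
279 = 3*93 + 0, so 279 is a multiple of 93 and u = (w^93)^3 = 1.
Every one of the 93 terms equals 1: S = 93

S = 93


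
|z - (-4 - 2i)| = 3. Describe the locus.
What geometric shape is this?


|z - z0| = r is a circle with center z0 and radius r.
Center = (-4, -2), radius = 3

Circle with center (-4, -2) and radius 3


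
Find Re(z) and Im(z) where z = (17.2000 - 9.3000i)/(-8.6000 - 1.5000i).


Multiply by conjugate: (17.2000 - 9.3000i)(-8.6000 + 1.5000i) / ((-8.6)^2 + (-1.5)^2)
Numerator real = 17.2*(-8.6) - (9.3)*(-1.5) = -133.97
Numerator imag = -9.3*(-8.6) - 17.2*(-1.5) = 105.78
Denominator = 76.21
Re(z) = -133.97/76.21 = -1.7579
Im(z) = 105.78/76.21 = 1.3880

Re(z) = -1.7579, Im(z) = 1.3880


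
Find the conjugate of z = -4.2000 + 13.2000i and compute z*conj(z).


z_bar = -4.2000 - 13.2000i
z*z_bar = (-4.2)^2 + 13.2^2 = 17.64 + 174.24 = 191.88

z_bar = -4.2000 - 13.2000i, z*z_bar = 191.88


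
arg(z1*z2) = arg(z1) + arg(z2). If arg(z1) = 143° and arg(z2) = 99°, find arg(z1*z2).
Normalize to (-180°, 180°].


arg(z1*z2) = 143° + 99° = 242°
Normalized to (-180°, 180°]: -118°

-118°


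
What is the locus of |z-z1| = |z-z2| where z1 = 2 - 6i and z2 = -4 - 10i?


Equal distances means the locus is the perpendicular bisector of z1 and z2.
Midpoint = ((2+(-4))/2, (-6+(-10))/2) = (-1.0000, -8.0000)

Perpendicular bisector through (-1.0000, -8.0000)


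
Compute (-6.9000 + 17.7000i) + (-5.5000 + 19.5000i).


Real: -6.9 - 5.5 = -12.4
Imag: 17.7 + 19.5 = 37.2

-12.4000 + 37.2000i


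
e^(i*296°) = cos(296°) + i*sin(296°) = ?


cos(296°) = 0.4384
sin(296°) = -0.8988

e^(i*296°) = 0.4384 - 0.8988i


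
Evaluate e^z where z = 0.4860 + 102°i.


e^0.4860 = 1.6258
cos(102°) = -0.2079
sin(102°) = 0.97815
Real = 1.6258*(-0.2079) = -0.3380
Imag = 1.6258*0.97815 = 1.5903

-0.3380 + 1.5903i


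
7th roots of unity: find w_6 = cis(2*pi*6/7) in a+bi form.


Angle = 360*6/7 = 308.5714°
a = cos(308.5714°) = 0.6235
b = sin(308.5714°) = -0.7818

0.6235 - 0.7818i


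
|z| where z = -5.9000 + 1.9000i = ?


|z| = sqrt((-5.9)^2 + 1.9^2) = sqrt(34.81 + 3.61) = sqrt(38.42) = 6.1984

|z| = 6.1984


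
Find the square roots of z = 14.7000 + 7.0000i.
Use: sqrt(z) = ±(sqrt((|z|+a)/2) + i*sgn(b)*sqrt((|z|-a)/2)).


|z| = sqrt(216.09+49) = 16.2816
sqrt((|z|+a)/2) = sqrt((16.2816+14.7)/2) = sqrt(15.4908) = 3.9358
sqrt((|z|-a)/2) = sqrt((16.2816-14.7)/2) = sqrt(0.7908) = 0.8893

±(3.9358 + 0.8893i) i.e. 3.9358 + 0.8893i and -3.9358 - 0.8893i


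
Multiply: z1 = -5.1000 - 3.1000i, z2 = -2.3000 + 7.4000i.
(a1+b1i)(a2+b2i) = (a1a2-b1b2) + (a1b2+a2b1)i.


Real = -5.1*(-2.3) - (-3.1)*7.4 = 11.73 - (-22.94) = 34.67
Imag = -5.1*7.4 - (2.3)*(-3.1) = -37.74 + 7.13 = -30.61

34.6700 - 30.6100i


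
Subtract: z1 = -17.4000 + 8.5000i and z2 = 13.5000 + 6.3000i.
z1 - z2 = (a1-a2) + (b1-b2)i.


Real: -17.4 - 13.5 = -30.9
Imag: 8.5 - 6.3 = 2.2

-30.9000 + 2.2000i


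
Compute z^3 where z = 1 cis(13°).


r^3 = 1^3 = 1
n*theta = 3*13° = 39° = 39° (mod 360)
a = 1*cos(39°) = 0.7771
b = 1*sin(39°) = 0.6293

1 cis(39°) = 0.7771 + 0.6293i


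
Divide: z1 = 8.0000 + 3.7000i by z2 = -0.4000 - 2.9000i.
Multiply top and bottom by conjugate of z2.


Conjugate of z2 = -0.4000 + 2.9000i
Numerator: (8.0000 + 3.7000i)(-0.4000 + 2.9000i) = -13.9300 + 21.7200i
Denominator: (-0.4)^2 + (-2.9)^2 = 8.57
Result = (-13.9300 + 21.7200i)/8.57

-1.6254 + 2.5344i


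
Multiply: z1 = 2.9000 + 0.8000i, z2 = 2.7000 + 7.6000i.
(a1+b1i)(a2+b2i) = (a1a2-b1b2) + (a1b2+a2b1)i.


Real = 2.9*2.7 - 0.8*7.6 = 7.83 - 6.08 = 1.75
Imag = 2.9*7.6 + 2.7*0.8 = 22.04 + 2.16 = 24.2

1.7500 + 24.2000i


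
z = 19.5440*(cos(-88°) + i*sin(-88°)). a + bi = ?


a = 19.5440*cos(-88°) = 19.5440*0.0349 = 0.6821
b = 19.5440*sin(-88°) = 19.5440*(-0.99939) = -19.5321

0.6821 - 19.5321i


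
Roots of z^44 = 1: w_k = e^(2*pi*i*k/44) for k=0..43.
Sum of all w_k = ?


The sum of all 44th roots of unity is 0.
Geometric series: (1 - w^44)/(1 - w) = (1-1)/(1-w) = 0 since w^44 = 1, w ≠ 1.
Alternatively: coefficient of z^43 in z^44 - 1 is 0.

0


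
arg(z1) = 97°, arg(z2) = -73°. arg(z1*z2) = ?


arg(z1*z2) = 97° - 73° = 24°
Normalized to (-180°, 180°]: 24°

24°


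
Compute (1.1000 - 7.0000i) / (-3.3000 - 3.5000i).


Conjugate of z2 = -3.3000 + 3.5000i
Numerator: (1.1000 - 7.0000i)(-3.3000 + 3.5000i) = 20.8700 + 26.9500i
Denominator: (-3.3)^2 + (-3.5)^2 = 23.14
Result = (20.8700 + 26.9500i)/23.14

0.9019 + 1.1646i


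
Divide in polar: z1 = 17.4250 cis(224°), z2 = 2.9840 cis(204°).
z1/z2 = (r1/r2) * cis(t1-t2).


r = 17.4250 / 2.9840 = 5.8395
theta = 224° - 204° = 20° = 20° (mod 360)

5.8395 cis(20°)


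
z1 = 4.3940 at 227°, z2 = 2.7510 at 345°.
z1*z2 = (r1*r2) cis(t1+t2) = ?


r = 4.3940 * 2.7510 = 12.0879
theta = 227° + 345° = 572° = 212° (mod 360)

12.0879 cis(212°)


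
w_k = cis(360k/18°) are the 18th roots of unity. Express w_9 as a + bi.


Angle = 360*9/18 = 180°
a = cos(180°) = -1.0000
b = sin(180°) = 0

-1.0000 + 0i


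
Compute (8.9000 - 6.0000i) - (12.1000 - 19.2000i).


Real: 8.9 - 12.1 = -3.2
Imag: -6 + 19.2 = 13.2

-3.2000 + 13.2000i


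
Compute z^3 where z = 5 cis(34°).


r^3 = 5^3 = 125
n*theta = 3*34° = 102° = 102° (mod 360)
a = 125*cos(102°) = -25.9890
b = 125*sin(102°) = 122.2685

125 cis(102°) = -25.9890 + 122.2685i


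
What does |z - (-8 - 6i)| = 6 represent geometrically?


|z - z0| = r is a circle with center z0 and radius r.
Center = (-8, -6), radius = 6

Circle with center (-8, -6) and radius 6


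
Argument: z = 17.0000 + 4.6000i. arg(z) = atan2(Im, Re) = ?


Re = 17, Im = 4.6
arg = atan2(4.6, 17) = 15.1410 degrees

arg(z) = 15.1410 degrees


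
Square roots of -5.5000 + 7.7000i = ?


|z| = sqrt(30.25+59.29) = 9.4626
sqrt((|z|+a)/2) = sqrt((9.4626+(-5.5))/2) = sqrt(1.9813) = 1.4076
sqrt((|z|-a)/2) = sqrt((9.4626-(-5.5))/2) = sqrt(7.4813) = 2.7352

±(1.4076 + 2.7352i) i.e. 1.4076 + 2.7352i and -1.4076 - 2.7352i


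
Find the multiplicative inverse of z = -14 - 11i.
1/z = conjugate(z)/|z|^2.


|z|^2 = 196+121 = 317
1/z = (-14 + 11i)/317

1/z = -0.0442 + 0.0347i


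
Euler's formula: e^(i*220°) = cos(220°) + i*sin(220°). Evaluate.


cos(220°) = -0.7660
sin(220°) = -0.6428

e^(i*220°) = -0.7660 - 0.6428i


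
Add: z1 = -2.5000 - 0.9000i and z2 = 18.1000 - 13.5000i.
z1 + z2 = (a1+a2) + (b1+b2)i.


Real: -2.5 + 18.1 = 15.6
Imag: -0.9 - 13.5 = -14.4

15.6000 - 14.4000i


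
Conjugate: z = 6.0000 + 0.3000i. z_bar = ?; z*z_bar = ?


z_bar = 6.0000 - 0.3000i
z*z_bar = 6^2 + 0.3^2 = 36 + 0.09 = 36.09

z_bar = 6.0000 - 0.3000i, z*z_bar = 36.09


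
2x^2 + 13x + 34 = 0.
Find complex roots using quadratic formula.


disc = 13^2 - 4*2*34 = 169 - 272 = -103
sqrt(|disc|) = sqrt(103) = 10.1489
Real part = -13/(2*2) = -3.2500
Imag part = 10.1489/(2*2) = 2.5372

-3.2500 ± 2.5372i


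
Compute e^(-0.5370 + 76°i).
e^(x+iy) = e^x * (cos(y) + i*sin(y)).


e^-0.5370 = 0.5845
cos(76°) = 0.2419
sin(76°) = 0.9703
Real = 0.5845*0.2419 = 0.1414
Imag = 0.5845*0.9703 = 0.5671

0.1414 + 0.5671i


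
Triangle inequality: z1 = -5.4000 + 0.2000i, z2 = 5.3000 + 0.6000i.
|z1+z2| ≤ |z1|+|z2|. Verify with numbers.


|z1| = sqrt((-5.4)^2 + 0.2^2) = sqrt(29.2) = 5.4037
|z2| = sqrt(5.3^2 + 0.6^2) = sqrt(28.45) = 5.3339
z1+z2 = -0.1000 + 0.8000i
|z1+z2| = sqrt(0.65) = 0.8062
|z1|+|z2| = 5.4037 + 5.3339 = 10.7376

|z1+z2| = 0.8062 ≤ |z1|+|z2| = 10.7376 (verified)


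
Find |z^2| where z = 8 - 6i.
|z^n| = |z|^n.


|z| = sqrt(64+36) = sqrt(100) = 10
|z^2| = |z|^2 = 10^2 = 100

|z^2| = 100


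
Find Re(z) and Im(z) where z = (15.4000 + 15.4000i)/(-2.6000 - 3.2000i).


Multiply by conjugate: (15.4000 + 15.4000i)(-2.6000 + 3.2000i) / ((-2.6)^2 + (-3.2)^2)
Numerator real = 15.4*(-2.6) + 15.4*(-3.2) = -89.32
Numerator imag = 15.4*(-2.6) - 15.4*(-3.2) = 9.24
Denominator = 17
Re(z) = -89.32/17 = -5.2541
Im(z) = 9.24/17 = 0.5435

Re(z) = -5.2541, Im(z) = 0.5435


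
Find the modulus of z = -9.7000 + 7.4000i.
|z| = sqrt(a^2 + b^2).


|z| = sqrt((-9.7)^2 + 7.4^2) = sqrt(94.09 + 54.76) = sqrt(148.85) = 12.2004

|z| = 12.2004


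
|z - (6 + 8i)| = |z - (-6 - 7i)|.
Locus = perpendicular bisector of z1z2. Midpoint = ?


Equal distances means the locus is the perpendicular bisector of z1 and z2.
Midpoint = ((6+(-6))/2, (8+(-7))/2) = (0, 0.5000)

Perpendicular bisector through (0, 0.5000)


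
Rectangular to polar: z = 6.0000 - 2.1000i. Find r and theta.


r = sqrt(36+4.41) = sqrt(40.41) = 6.3569
theta = atan2(-2.1, 6) = -19.2900 degrees

r = 6.3569, theta = -19.2900 degrees


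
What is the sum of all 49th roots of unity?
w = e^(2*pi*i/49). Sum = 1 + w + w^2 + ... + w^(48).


The sum of all 49th roots of unity is 0.
Geometric series: (1 - w^49)/(1 - w) = (1-1)/(1-w) = 0 since w^49 = 1, w ≠ 1.
Alternatively: coefficient of z^48 in z^49 - 1 is 0.

0


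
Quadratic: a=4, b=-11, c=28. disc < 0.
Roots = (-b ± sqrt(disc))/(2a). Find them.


disc = (-11)^2 - 4*4*28 = 121 - 448 = -327
sqrt(|disc|) = sqrt(327) = 18.0831
Real part = 11/(2*4) = 1.3750
Imag part = 18.0831/(2*4) = 2.2604

1.3750 ± 2.2604i


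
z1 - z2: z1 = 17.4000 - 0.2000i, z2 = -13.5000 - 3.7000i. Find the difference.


Real: 17.4 + 13.5 = 30.9
Imag: -0.2 + 3.7 = 3.5

30.9000 + 3.5000i


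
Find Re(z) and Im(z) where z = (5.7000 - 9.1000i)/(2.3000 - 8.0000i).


Multiply by conjugate: (5.7000 - 9.1000i)(2.3000 + 8.0000i) / (2.3^2 + (-8)^2)
Numerator real = 5.7*2.3 - (9.1)*(-8) = 85.91
Numerator imag = -9.1*2.3 - 5.7*(-8) = 24.67
Denominator = 69.29
Re(z) = 85.91/69.29 = 1.2399
Im(z) = 24.67/69.29 = 0.3560

Re(z) = 1.2399, Im(z) = 0.3560


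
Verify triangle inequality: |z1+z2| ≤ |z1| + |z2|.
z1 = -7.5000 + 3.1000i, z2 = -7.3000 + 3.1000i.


|z1| = sqrt((-7.5)^2 + 3.1^2) = sqrt(65.86) = 8.1154
|z2| = sqrt((-7.3)^2 + 3.1^2) = sqrt(62.9) = 7.9310
z1+z2 = -14.8000 + 6.2000i
|z1+z2| = sqrt(257.48) = 16.0462
|z1|+|z2| = 8.1154 + 7.9310 = 16.0464

|z1+z2| = 16.0462 ≤ |z1|+|z2| = 16.0464 (verified)


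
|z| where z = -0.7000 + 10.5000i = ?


|z| = sqrt((-0.7)^2 + 10.5^2) = sqrt(0.49 + 110.25) = sqrt(110.74) = 10.5233

|z| = 10.5233


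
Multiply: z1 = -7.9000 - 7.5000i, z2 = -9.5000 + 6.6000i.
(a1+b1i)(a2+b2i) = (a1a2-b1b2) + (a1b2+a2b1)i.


Real = -7.9*(-9.5) - (-7.5)*6.6 = 75.05 - (-49.5) = 124.55
Imag = -7.9*6.6 - (9.5)*(-7.5) = -52.14 + 71.25 = 19.11

124.5500 + 19.1100i


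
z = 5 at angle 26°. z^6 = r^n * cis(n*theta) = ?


r^6 = 5^6 = 15625
n*theta = 6*26° = 156° = 156° (mod 360)
a = 15625*cos(156°) = -14274.1478
b = 15625*sin(156°) = 6355.2600

15625 cis(156°) = -14274.1478 + 6355.2600i


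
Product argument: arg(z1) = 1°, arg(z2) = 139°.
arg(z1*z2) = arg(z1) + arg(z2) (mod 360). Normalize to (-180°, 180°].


arg(z1*z2) = 1° + 139° = 140°
Normalized to (-180°, 180°]: 140°

140°


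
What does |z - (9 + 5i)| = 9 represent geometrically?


|z - z0| = r is a circle with center z0 and radius r.
Center = (9, 5), radius = 9

Circle with center (9, 5) and radius 9


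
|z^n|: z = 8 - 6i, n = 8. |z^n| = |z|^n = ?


|z| = sqrt(64+36) = sqrt(100) = 10
|z^8| = |z|^8 = 10^8 = 100000000

|z^8| = 100000000


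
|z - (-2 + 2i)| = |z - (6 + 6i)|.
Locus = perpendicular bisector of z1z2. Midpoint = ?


Equal distances means the locus is the perpendicular bisector of z1 and z2.
Midpoint = ((-2+6)/2, (2+6)/2) = (2.0000, 4.0000)

Perpendicular bisector through (2.0000, 4.0000)


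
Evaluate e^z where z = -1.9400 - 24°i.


e^-1.9400 = 0.1437
cos(-24°) = 0.9135
sin(-24°) = -0.4067
Real = 0.1437*0.9135 = 0.1313
Imag = 0.1437*(-0.4067) = -0.0584

0.1313 - 0.0584i


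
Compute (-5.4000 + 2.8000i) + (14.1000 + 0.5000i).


Real: -5.4 + 14.1 = 8.7
Imag: 2.8 + 0.5 = 3.3

8.7000 + 3.3000i


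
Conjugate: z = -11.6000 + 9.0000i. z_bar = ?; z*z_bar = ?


z_bar = -11.6000 - 9.0000i
z*z_bar = (-11.6)^2 + 9^2 = 134.56 + 81 = 215.56

z_bar = -11.6000 - 9.0000i, z*z_bar = 215.56


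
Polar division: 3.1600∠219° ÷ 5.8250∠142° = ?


r = 3.1600 / 5.8250 = 0.5425
theta = 219° - 142° = 77° = 77° (mod 360)

0.5425 cis(77°)


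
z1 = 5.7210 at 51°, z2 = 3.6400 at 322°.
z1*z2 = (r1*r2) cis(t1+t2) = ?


r = 5.7210 * 3.6400 = 20.8244
theta = 51° + 322° = 373° = 13° (mod 360)

20.8244 cis(13°)


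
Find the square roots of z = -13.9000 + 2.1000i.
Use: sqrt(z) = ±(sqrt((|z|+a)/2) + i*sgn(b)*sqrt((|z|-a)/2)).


|z| = sqrt(193.21+4.41) = 14.0577
sqrt((|z|+a)/2) = sqrt((14.0577+(-13.9))/2) = sqrt(0.0789) = 0.2808
sqrt((|z|-a)/2) = sqrt((14.0577-(-13.9))/2) = sqrt(13.9789) = 3.7388

±(0.2808 + 3.7388i) i.e. 0.2808 + 3.7388i and -0.2808 - 3.7388i


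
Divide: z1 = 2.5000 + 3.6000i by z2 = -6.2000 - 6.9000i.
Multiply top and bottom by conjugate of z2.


Conjugate of z2 = -6.2000 + 6.9000i
Numerator: (2.5000 + 3.6000i)(-6.2000 + 6.9000i) = -40.3400 - 5.0700i
Denominator: (-6.2)^2 + (-6.9)^2 = 86.05
Result = (-40.3400 - 5.0700i)/86.05

-0.4688 - 0.0589i


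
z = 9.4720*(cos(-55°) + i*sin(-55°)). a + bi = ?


a = 9.4720*cos(-55°) = 9.4720*0.57358 = 5.4329
b = 9.4720*sin(-55°) = 9.4720*(-0.81915) = -7.7590

5.4329 - 7.7590i


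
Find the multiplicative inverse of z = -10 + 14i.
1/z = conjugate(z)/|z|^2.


|z|^2 = 100+196 = 296
1/z = (-10 - 14i)/296

1/z = -0.0338 - 0.0473i


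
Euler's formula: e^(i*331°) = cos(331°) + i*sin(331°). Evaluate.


cos(331°) = 0.8746
sin(331°) = -0.4848

e^(i*331°) = 0.8746 - 0.4848i


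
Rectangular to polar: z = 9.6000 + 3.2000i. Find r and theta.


r = sqrt(92.16+10.24) = sqrt(102.4) = 10.1193
theta = atan2(3.2, 9.6) = 18.4349 degrees

r = 10.1193, theta = 18.4349 degrees


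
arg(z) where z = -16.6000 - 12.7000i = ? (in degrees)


Re = -16.6, Im = -12.7
arg = atan2(-12.7, -16.6) = -142.5818 degrees

arg(z) = -142.5818 degrees


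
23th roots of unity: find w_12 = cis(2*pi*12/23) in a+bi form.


Angle = 360*12/23 = 187.8261°
a = cos(187.8261°) = -0.9907
b = sin(187.8261°) = -0.1362

-0.9907 - 0.1362i


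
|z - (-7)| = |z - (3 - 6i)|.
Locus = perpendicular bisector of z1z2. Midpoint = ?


Equal distances means the locus is the perpendicular bisector of z1 and z2.
Midpoint = ((-7+3)/2, (0+(-6))/2) = (-2.0000, -3.0000)

Perpendicular bisector through (-2.0000, -3.0000)


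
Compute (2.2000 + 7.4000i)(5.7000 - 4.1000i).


Real = 2.2*5.7 - 7.4*(-4.1) = 12.54 - (-30.34) = 42.88
Imag = 2.2*(-4.1) + 5.7*7.4 = -9.02 + 42.18 = 33.16

42.8800 + 33.1600i


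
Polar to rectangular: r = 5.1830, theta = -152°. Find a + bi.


a = 5.1830*cos(-152°) = 5.1830*(-0.88295) = -4.5763
b = 5.1830*sin(-152°) = 5.1830*(-0.46947) = -2.4333

-4.5763 - 2.4333i


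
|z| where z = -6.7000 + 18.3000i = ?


|z| = sqrt((-6.7)^2 + 18.3^2) = sqrt(44.89 + 334.89) = sqrt(379.78) = 19.4879

|z| = 19.4879
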